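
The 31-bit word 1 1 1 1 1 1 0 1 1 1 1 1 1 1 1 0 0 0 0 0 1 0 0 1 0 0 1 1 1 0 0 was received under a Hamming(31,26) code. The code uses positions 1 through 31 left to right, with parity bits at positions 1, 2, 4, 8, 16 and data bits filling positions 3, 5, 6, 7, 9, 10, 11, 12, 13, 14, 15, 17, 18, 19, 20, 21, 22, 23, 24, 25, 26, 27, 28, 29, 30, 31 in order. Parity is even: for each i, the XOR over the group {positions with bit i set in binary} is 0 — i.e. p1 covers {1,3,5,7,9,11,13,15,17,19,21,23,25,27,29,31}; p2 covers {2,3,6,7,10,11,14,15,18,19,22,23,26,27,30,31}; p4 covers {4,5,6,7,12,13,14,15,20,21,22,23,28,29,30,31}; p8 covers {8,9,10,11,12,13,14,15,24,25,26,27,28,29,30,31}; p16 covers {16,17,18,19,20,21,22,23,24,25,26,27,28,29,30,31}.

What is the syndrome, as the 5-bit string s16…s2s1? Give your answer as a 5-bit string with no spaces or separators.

10000

s1 (pos 1,3,5,7,9,11,13,15,17,19,21,23,25,27,29,31): 1⊕1⊕1⊕0⊕1⊕1⊕1⊕1⊕0⊕0⊕1⊕0⊕0⊕1⊕1⊕0 = 0
s2 (pos 2,3,6,7,10,11,14,15,18,19,22,23,26,27,30,31): 1⊕1⊕1⊕0⊕1⊕1⊕1⊕1⊕0⊕0⊕0⊕0⊕0⊕1⊕0⊕0 = 0
s4 (pos 4,5,6,7,12,13,14,15,20,21,22,23,28,29,30,31): 1⊕1⊕1⊕0⊕1⊕1⊕1⊕1⊕0⊕1⊕0⊕0⊕1⊕1⊕0⊕0 = 0
s8 (pos 8,9,10,11,12,13,14,15,24,25,26,27,28,29,30,31): 1⊕1⊕1⊕1⊕1⊕1⊕1⊕1⊕1⊕0⊕0⊕1⊕1⊕1⊕0⊕0 = 0
s16 (pos 16,17,18,19,20,21,22,23,24,25,26,27,28,29,30,31): 0⊕0⊕0⊕0⊕0⊕1⊕0⊕0⊕1⊕0⊕0⊕1⊕1⊕1⊕0⊕0 = 1
Syndrome s16…s1 = 10000 → error at position 16.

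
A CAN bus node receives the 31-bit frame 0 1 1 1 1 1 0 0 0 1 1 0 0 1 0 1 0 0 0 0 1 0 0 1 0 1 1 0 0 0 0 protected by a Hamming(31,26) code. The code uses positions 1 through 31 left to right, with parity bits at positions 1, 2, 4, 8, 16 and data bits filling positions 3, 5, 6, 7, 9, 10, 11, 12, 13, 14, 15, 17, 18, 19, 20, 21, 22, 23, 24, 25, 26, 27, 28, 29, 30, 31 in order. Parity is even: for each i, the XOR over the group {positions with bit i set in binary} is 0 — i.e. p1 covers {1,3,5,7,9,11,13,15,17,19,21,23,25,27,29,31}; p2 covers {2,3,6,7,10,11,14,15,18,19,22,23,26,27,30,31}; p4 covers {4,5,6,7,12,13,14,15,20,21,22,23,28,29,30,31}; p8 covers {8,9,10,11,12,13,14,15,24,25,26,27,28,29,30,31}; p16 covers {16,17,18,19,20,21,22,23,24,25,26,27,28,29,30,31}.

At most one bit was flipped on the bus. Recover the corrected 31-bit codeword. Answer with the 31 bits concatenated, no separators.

0111110001100101000000010110000

s1 (pos 1,3,5,7,9,11,13,15,17,19,21,23,25,27,29,31): 0⊕1⊕1⊕0⊕0⊕1⊕0⊕0⊕0⊕0⊕1⊕0⊕0⊕1⊕0⊕0 = 1
s2 (pos 2,3,6,7,10,11,14,15,18,19,22,23,26,27,30,31): 1⊕1⊕1⊕0⊕1⊕1⊕1⊕0⊕0⊕0⊕0⊕0⊕1⊕1⊕0⊕0 = 0
s4 (pos 4,5,6,7,12,13,14,15,20,21,22,23,28,29,30,31): 1⊕1⊕1⊕0⊕0⊕0⊕1⊕0⊕0⊕1⊕0⊕0⊕0⊕0⊕0⊕0 = 1
s8 (pos 8,9,10,11,12,13,14,15,24,25,26,27,28,29,30,31): 0⊕0⊕1⊕1⊕0⊕0⊕1⊕0⊕1⊕0⊕1⊕1⊕0⊕0⊕0⊕0 = 0
s16 (pos 16,17,18,19,20,21,22,23,24,25,26,27,28,29,30,31): 1⊕0⊕0⊕0⊕0⊕1⊕0⊕0⊕1⊕0⊕1⊕1⊕0⊕0⊕0⊕0 = 1
Syndrome s16…s1 = 10101 → error at position 21.
Flip position 21: 0111110001100101000010010110000 → 0111110001100101000000010110000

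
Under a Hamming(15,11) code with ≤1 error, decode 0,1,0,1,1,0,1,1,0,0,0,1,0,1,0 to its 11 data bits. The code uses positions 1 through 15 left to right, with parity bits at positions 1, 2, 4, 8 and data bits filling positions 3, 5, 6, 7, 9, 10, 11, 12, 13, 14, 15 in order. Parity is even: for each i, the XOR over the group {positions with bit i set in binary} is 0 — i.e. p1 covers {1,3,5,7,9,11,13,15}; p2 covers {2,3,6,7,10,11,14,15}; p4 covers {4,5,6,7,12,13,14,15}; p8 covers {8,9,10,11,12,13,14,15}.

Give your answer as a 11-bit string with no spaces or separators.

s1 (pos 1,3,5,7,9,11,13,15): 0⊕0⊕1⊕1⊕0⊕0⊕0⊕0 = 0
s2 (pos 2,3,6,7,10,11,14,15): 1⊕0⊕0⊕1⊕0⊕0⊕1⊕0 = 1
s4 (pos 4,5,6,7,12,13,14,15): 1⊕1⊕0⊕1⊕1⊕0⊕1⊕0 = 1
s8 (pos 8,9,10,11,12,13,14,15): 1⊕0⊕0⊕0⊕1⊕0⊕1⊕0 = 1
Syndrome s8…s1 = 1110 → error at position 14.
Flip position 14: 010110110001010 → 010110110001000
Read data bits from positions 3,5,6,7,9,10,11,12,13,14,15: 01010001000

01010001000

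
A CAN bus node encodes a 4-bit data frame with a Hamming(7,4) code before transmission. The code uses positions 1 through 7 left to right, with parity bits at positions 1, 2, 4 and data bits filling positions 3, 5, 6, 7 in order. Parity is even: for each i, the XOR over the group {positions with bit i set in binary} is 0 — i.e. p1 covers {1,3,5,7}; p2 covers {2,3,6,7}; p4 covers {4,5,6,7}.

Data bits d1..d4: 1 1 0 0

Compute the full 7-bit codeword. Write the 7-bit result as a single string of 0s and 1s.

0111100

Place data at non-parity positions: p1 p2 1 p4 1 0 0
p1 (pos 1,3,5,7): XOR of data positions = 1⊕1⊕0 = 0
p2 (pos 2,3,6,7): XOR of data positions = 1⊕0⊕0 = 1
p4 (pos 4,5,6,7): XOR of data positions = 1⊕0⊕0 = 1
Codeword: 0111100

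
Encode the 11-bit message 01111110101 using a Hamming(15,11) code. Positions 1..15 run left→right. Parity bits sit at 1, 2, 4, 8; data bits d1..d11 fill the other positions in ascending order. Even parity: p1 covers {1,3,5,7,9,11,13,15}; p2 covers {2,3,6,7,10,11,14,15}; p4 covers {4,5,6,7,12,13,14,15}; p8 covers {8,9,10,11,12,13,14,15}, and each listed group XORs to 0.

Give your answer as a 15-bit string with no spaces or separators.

010111111110101

Place data at non-parity positions: p1 p2 0 p4 1 1 1 p8 1 1 1 0 1 0 1
p1 (pos 1,3,5,7,9,11,13,15): XOR of data positions = 0⊕1⊕1⊕1⊕1⊕1⊕1 = 0
p2 (pos 2,3,6,7,10,11,14,15): XOR of data positions = 0⊕1⊕1⊕1⊕1⊕0⊕1 = 1
p4 (pos 4,5,6,7,12,13,14,15): XOR of data positions = 1⊕1⊕1⊕0⊕1⊕0⊕1 = 1
p8 (pos 8,9,10,11,12,13,14,15): XOR of data positions = 1⊕1⊕1⊕0⊕1⊕0⊕1 = 1
Codeword: 010111111110101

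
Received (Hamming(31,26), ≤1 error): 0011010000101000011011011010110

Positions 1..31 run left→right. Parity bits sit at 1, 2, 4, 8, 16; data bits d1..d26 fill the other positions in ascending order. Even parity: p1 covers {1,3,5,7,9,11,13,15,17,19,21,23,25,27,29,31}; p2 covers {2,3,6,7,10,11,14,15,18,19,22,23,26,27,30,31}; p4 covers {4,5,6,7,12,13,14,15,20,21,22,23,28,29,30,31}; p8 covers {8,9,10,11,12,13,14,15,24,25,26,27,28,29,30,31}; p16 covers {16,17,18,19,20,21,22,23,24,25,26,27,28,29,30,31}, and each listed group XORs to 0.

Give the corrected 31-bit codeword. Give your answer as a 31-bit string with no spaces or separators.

s1 (pos 1,3,5,7,9,11,13,15,17,19,21,23,25,27,29,31): 0⊕1⊕0⊕0⊕0⊕1⊕1⊕0⊕0⊕1⊕1⊕0⊕1⊕1⊕1⊕0 = 0
s2 (pos 2,3,6,7,10,11,14,15,18,19,22,23,26,27,30,31): 0⊕1⊕1⊕0⊕0⊕1⊕0⊕0⊕1⊕1⊕1⊕0⊕0⊕1⊕1⊕0 = 0
s4 (pos 4,5,6,7,12,13,14,15,20,21,22,23,28,29,30,31): 1⊕0⊕1⊕0⊕0⊕1⊕0⊕0⊕0⊕1⊕1⊕0⊕0⊕1⊕1⊕0 = 1
s8 (pos 8,9,10,11,12,13,14,15,24,25,26,27,28,29,30,31): 0⊕0⊕0⊕1⊕0⊕1⊕0⊕0⊕1⊕1⊕0⊕1⊕0⊕1⊕1⊕0 = 1
s16 (pos 16,17,18,19,20,21,22,23,24,25,26,27,28,29,30,31): 0⊕0⊕1⊕1⊕0⊕1⊕1⊕0⊕1⊕1⊕0⊕1⊕0⊕1⊕1⊕0 = 1
Syndrome s16…s1 = 11100 → error at position 28.
Flip position 28: 0011010000101000011011011010110 → 0011010000101000011011011011110

0011010000101000011011011011110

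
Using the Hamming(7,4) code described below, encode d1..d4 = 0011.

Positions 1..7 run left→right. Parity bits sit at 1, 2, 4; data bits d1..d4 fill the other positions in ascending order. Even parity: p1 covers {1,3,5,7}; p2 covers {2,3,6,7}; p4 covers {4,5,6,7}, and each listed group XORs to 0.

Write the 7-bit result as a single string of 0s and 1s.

Place data at non-parity positions: p1 p2 0 p4 0 1 1
p1 (pos 1,3,5,7): XOR of data positions = 0⊕0⊕1 = 1
p2 (pos 2,3,6,7): XOR of data positions = 0⊕1⊕1 = 0
p4 (pos 4,5,6,7): XOR of data positions = 0⊕1⊕1 = 0
Codeword: 1000011

1000011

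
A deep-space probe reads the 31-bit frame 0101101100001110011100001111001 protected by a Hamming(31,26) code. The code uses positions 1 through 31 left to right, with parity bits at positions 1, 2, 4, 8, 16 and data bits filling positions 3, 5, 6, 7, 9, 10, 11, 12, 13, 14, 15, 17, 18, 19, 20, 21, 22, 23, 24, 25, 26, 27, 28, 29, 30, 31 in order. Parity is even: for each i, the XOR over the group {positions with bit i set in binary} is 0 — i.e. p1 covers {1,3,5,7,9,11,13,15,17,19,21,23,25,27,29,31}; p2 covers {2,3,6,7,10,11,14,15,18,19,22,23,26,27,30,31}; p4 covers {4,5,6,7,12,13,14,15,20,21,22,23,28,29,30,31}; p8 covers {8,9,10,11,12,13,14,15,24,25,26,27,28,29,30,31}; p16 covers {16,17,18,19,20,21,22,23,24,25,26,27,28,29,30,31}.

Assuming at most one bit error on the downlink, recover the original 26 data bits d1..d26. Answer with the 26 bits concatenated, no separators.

01010000101011100001111001

s1 (pos 1,3,5,7,9,11,13,15,17,19,21,23,25,27,29,31): 0⊕0⊕1⊕1⊕0⊕0⊕1⊕1⊕0⊕1⊕0⊕0⊕1⊕1⊕0⊕1 = 0
s2 (pos 2,3,6,7,10,11,14,15,18,19,22,23,26,27,30,31): 1⊕0⊕0⊕1⊕0⊕0⊕1⊕1⊕1⊕1⊕0⊕0⊕1⊕1⊕0⊕1 = 1
s4 (pos 4,5,6,7,12,13,14,15,20,21,22,23,28,29,30,31): 1⊕1⊕0⊕1⊕0⊕1⊕1⊕1⊕1⊕0⊕0⊕0⊕1⊕0⊕0⊕1 = 1
s8 (pos 8,9,10,11,12,13,14,15,24,25,26,27,28,29,30,31): 1⊕0⊕0⊕0⊕0⊕1⊕1⊕1⊕0⊕1⊕1⊕1⊕1⊕0⊕0⊕1 = 1
s16 (pos 16,17,18,19,20,21,22,23,24,25,26,27,28,29,30,31): 0⊕0⊕1⊕1⊕1⊕0⊕0⊕0⊕0⊕1⊕1⊕1⊕1⊕0⊕0⊕1 = 0
Syndrome s16…s1 = 01110 → error at position 14.
Flip position 14: 0101101100001110011100001111001 → 0101101100001010011100001111001
Read data bits from positions 3,5,6,7,9,10,11,12,13,14,15,17,18,19,20,21,22,23,24,25,26,27,28,29,30,31: 01010000101011100001111001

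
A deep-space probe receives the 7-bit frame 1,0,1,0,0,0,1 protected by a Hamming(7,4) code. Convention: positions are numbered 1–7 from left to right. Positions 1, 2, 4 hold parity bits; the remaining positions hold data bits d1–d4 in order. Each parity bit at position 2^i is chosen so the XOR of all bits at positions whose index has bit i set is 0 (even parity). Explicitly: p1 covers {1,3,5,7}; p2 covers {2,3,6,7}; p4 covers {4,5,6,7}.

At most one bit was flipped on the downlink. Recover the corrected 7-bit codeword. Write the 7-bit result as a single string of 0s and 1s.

1010101

s1 (pos 1,3,5,7): 1⊕1⊕0⊕1 = 1
s2 (pos 2,3,6,7): 0⊕1⊕0⊕1 = 0
s4 (pos 4,5,6,7): 0⊕0⊕0⊕1 = 1
Syndrome s4…s1 = 101 → error at position 5.
Flip position 5: 1010001 → 1010101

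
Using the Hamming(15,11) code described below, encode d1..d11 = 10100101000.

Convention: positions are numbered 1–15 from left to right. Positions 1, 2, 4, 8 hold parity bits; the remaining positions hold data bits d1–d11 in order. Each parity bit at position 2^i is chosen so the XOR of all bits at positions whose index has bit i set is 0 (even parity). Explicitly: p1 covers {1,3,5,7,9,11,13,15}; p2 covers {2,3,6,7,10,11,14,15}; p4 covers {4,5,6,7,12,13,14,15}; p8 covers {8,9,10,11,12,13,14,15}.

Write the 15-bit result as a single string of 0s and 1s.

111001000101000

Place data at non-parity positions: p1 p2 1 p4 0 1 0 p8 0 1 0 1 0 0 0
p1 (pos 1,3,5,7,9,11,13,15): XOR of data positions = 1⊕0⊕0⊕0⊕0⊕0⊕0 = 1
p2 (pos 2,3,6,7,10,11,14,15): XOR of data positions = 1⊕1⊕0⊕1⊕0⊕0⊕0 = 1
p4 (pos 4,5,6,7,12,13,14,15): XOR of data positions = 0⊕1⊕0⊕1⊕0⊕0⊕0 = 0
p8 (pos 8,9,10,11,12,13,14,15): XOR of data positions = 0⊕1⊕0⊕1⊕0⊕0⊕0 = 0
Codeword: 111001000101000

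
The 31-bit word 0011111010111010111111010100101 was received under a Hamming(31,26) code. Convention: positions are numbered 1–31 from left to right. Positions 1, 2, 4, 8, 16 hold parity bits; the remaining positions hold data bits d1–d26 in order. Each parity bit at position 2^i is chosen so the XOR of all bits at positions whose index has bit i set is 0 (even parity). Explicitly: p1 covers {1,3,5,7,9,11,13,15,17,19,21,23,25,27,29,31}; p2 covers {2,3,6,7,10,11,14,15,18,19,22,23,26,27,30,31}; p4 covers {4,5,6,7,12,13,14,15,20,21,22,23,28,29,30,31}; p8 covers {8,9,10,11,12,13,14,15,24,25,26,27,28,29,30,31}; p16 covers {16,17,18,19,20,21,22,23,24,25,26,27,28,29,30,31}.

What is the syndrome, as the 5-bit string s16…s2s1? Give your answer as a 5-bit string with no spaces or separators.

01000

s1 (pos 1,3,5,7,9,11,13,15,17,19,21,23,25,27,29,31): 0⊕1⊕1⊕1⊕1⊕1⊕1⊕1⊕1⊕1⊕1⊕0⊕0⊕0⊕1⊕1 = 0
s2 (pos 2,3,6,7,10,11,14,15,18,19,22,23,26,27,30,31): 0⊕1⊕1⊕1⊕0⊕1⊕0⊕1⊕1⊕1⊕1⊕0⊕1⊕0⊕0⊕1 = 0
s4 (pos 4,5,6,7,12,13,14,15,20,21,22,23,28,29,30,31): 1⊕1⊕1⊕1⊕1⊕1⊕0⊕1⊕1⊕1⊕1⊕0⊕0⊕1⊕0⊕1 = 0
s8 (pos 8,9,10,11,12,13,14,15,24,25,26,27,28,29,30,31): 0⊕1⊕0⊕1⊕1⊕1⊕0⊕1⊕1⊕0⊕1⊕0⊕0⊕1⊕0⊕1 = 1
s16 (pos 16,17,18,19,20,21,22,23,24,25,26,27,28,29,30,31): 0⊕1⊕1⊕1⊕1⊕1⊕1⊕0⊕1⊕0⊕1⊕0⊕0⊕1⊕0⊕1 = 0
Syndrome s16…s1 = 01000 → error at position 8.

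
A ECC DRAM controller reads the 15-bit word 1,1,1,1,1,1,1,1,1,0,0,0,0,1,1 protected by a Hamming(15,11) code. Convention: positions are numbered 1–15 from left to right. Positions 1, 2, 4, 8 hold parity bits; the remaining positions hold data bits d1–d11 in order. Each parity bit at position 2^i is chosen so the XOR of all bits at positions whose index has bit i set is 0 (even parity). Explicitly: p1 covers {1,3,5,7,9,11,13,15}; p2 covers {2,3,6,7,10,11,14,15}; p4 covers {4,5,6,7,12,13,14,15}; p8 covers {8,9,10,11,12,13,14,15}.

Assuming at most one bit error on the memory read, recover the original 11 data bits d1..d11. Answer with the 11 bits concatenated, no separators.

11111000011

s1 (pos 1,3,5,7,9,11,13,15): 1⊕1⊕1⊕1⊕1⊕0⊕0⊕1 = 0
s2 (pos 2,3,6,7,10,11,14,15): 1⊕1⊕1⊕1⊕0⊕0⊕1⊕1 = 0
s4 (pos 4,5,6,7,12,13,14,15): 1⊕1⊕1⊕1⊕0⊕0⊕1⊕1 = 0
s8 (pos 8,9,10,11,12,13,14,15): 1⊕1⊕0⊕0⊕0⊕0⊕1⊕1 = 0
Syndrome s8…s1 = 0000 → no error.
Read data bits from positions 3,5,6,7,9,10,11,12,13,14,15: 11111000011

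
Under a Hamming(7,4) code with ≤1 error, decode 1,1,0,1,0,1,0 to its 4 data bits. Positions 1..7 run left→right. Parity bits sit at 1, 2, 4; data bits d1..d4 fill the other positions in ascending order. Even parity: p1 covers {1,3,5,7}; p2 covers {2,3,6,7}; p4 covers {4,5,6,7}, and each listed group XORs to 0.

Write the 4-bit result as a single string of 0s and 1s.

0010

s1 (pos 1,3,5,7): 1⊕0⊕0⊕0 = 1
s2 (pos 2,3,6,7): 1⊕0⊕1⊕0 = 0
s4 (pos 4,5,6,7): 1⊕0⊕1⊕0 = 0
Syndrome s4…s1 = 001 → error at position 1.
Flip position 1: 1101010 → 0101010
Read data bits from positions 3,5,6,7: 0010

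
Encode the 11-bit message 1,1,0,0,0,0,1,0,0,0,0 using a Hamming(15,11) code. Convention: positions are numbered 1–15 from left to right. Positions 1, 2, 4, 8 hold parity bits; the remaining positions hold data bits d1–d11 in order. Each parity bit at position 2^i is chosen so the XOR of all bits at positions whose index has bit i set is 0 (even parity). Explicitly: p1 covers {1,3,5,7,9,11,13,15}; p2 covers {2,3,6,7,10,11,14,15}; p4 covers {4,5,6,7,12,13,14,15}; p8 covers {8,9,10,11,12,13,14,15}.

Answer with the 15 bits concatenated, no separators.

Place data at non-parity positions: p1 p2 1 p4 1 0 0 p8 0 0 1 0 0 0 0
p1 (pos 1,3,5,7,9,11,13,15): XOR of data positions = 1⊕1⊕0⊕0⊕1⊕0⊕0 = 1
p2 (pos 2,3,6,7,10,11,14,15): XOR of data positions = 1⊕0⊕0⊕0⊕1⊕0⊕0 = 0
p4 (pos 4,5,6,7,12,13,14,15): XOR of data positions = 1⊕0⊕0⊕0⊕0⊕0⊕0 = 1
p8 (pos 8,9,10,11,12,13,14,15): XOR of data positions = 0⊕0⊕1⊕0⊕0⊕0⊕0 = 1
Codeword: 101110010010000

101110010010000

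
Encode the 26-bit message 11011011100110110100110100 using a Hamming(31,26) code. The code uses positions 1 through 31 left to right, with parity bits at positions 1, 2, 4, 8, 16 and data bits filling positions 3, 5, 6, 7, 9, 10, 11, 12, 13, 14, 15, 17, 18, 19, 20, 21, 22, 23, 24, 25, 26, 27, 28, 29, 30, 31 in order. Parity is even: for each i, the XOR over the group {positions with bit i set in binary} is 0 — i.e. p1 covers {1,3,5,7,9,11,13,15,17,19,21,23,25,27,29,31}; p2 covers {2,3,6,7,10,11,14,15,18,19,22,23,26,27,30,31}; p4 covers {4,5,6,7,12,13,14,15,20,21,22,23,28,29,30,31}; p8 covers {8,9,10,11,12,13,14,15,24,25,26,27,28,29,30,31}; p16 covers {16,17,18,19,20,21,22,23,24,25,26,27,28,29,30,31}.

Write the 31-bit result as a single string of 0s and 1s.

Place data at non-parity positions: p1 p2 1 p4 1 0 1 p8 1 0 1 1 1 0 0 p16 1 1 0 1 1 0 1 0 0 1 1 0 1 0 0
p1 (pos 1,3,5,7,9,11,13,15,17,19,21,23,25,27,29,31): XOR of data positions = 1⊕1⊕1⊕1⊕1⊕1⊕0⊕1⊕0⊕1⊕1⊕0⊕1⊕1⊕0 = 1
p2 (pos 2,3,6,7,10,11,14,15,18,19,22,23,26,27,30,31): XOR of data positions = 1⊕0⊕1⊕0⊕1⊕0⊕0⊕1⊕0⊕0⊕1⊕1⊕1⊕0⊕0 = 1
p4 (pos 4,5,6,7,12,13,14,15,20,21,22,23,28,29,30,31): XOR of data positions = 1⊕0⊕1⊕1⊕1⊕0⊕0⊕1⊕1⊕0⊕1⊕0⊕1⊕0⊕0 = 0
p8 (pos 8,9,10,11,12,13,14,15,24,25,26,27,28,29,30,31): XOR of data positions = 1⊕0⊕1⊕1⊕1⊕0⊕0⊕0⊕0⊕1⊕1⊕0⊕1⊕0⊕0 = 1
p16 (pos 16,17,18,19,20,21,22,23,24,25,26,27,28,29,30,31): XOR of data positions = 1⊕1⊕0⊕1⊕1⊕0⊕1⊕0⊕0⊕1⊕1⊕0⊕1⊕0⊕0 = 0
Codeword: 1110101110111000110110100110100

1110101110111000110110100110100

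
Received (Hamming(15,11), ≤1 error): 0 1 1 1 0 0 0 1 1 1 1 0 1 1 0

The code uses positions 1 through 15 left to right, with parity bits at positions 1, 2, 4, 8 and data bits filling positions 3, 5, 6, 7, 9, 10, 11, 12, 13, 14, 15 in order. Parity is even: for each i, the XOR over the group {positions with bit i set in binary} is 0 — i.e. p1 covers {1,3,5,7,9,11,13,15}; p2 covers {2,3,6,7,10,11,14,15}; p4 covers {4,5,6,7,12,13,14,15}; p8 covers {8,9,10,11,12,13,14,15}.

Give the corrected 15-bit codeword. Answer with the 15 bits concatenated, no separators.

s1 (pos 1,3,5,7,9,11,13,15): 0⊕1⊕0⊕0⊕1⊕1⊕1⊕0 = 0
s2 (pos 2,3,6,7,10,11,14,15): 1⊕1⊕0⊕0⊕1⊕1⊕1⊕0 = 1
s4 (pos 4,5,6,7,12,13,14,15): 1⊕0⊕0⊕0⊕0⊕1⊕1⊕0 = 1
s8 (pos 8,9,10,11,12,13,14,15): 1⊕1⊕1⊕1⊕0⊕1⊕1⊕0 = 0
Syndrome s8…s1 = 0110 → error at position 6.
Flip position 6: 011100011110110 → 011101011110110

011101011110110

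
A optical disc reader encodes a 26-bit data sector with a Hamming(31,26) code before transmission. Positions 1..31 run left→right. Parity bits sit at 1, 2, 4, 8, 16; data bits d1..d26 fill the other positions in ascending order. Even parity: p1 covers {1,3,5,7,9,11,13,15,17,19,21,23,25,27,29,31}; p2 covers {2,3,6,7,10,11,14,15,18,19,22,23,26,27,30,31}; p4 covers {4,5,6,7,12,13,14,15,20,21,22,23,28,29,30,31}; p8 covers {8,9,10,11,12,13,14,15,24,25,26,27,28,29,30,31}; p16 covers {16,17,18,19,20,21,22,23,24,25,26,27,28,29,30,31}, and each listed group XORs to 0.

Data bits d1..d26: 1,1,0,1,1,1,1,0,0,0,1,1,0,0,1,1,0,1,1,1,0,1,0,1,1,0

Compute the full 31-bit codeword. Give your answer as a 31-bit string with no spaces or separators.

0010101111100011100110111010110

Place data at non-parity positions: p1 p2 1 p4 1 0 1 p8 1 1 1 0 0 0 1 p16 1 0 0 1 1 0 1 1 1 0 1 0 1 1 0
p1 (pos 1,3,5,7,9,11,13,15,17,19,21,23,25,27,29,31): XOR of data positions = 1⊕1⊕1⊕1⊕1⊕0⊕1⊕1⊕0⊕1⊕1⊕1⊕1⊕1⊕0 = 0
p2 (pos 2,3,6,7,10,11,14,15,18,19,22,23,26,27,30,31): XOR of data positions = 1⊕0⊕1⊕1⊕1⊕0⊕1⊕0⊕0⊕0⊕1⊕0⊕1⊕1⊕0 = 0
p4 (pos 4,5,6,7,12,13,14,15,20,21,22,23,28,29,30,31): XOR of data positions = 1⊕0⊕1⊕0⊕0⊕0⊕1⊕1⊕1⊕0⊕1⊕0⊕1⊕1⊕0 = 0
p8 (pos 8,9,10,11,12,13,14,15,24,25,26,27,28,29,30,31): XOR of data positions = 1⊕1⊕1⊕0⊕0⊕0⊕1⊕1⊕1⊕0⊕1⊕0⊕1⊕1⊕0 = 1
p16 (pos 16,17,18,19,20,21,22,23,24,25,26,27,28,29,30,31): XOR of data positions = 1⊕0⊕0⊕1⊕1⊕0⊕1⊕1⊕1⊕0⊕1⊕0⊕1⊕1⊕0 = 1
Codeword: 0010101111100011100110111010110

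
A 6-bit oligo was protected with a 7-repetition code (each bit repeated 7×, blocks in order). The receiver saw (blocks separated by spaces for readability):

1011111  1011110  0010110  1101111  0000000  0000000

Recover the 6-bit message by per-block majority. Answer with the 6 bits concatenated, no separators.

Block 1 (1011111): 6 ones → 1
Block 2 (1011110): 5 ones → 1
Block 3 (0010110): 3 ones → 0
Block 4 (1101111): 6 ones → 1
Block 5 (0000000): 0 ones → 0
Block 6 (0000000): 0 ones → 0

110100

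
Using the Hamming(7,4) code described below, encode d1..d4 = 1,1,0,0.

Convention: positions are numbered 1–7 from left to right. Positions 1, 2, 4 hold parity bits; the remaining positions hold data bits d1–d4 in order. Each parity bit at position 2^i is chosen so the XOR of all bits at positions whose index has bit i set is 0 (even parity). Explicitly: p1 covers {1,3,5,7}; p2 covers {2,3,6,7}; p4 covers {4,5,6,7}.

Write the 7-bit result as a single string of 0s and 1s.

0111100

Place data at non-parity positions: p1 p2 1 p4 1 0 0
p1 (pos 1,3,5,7): XOR of data positions = 1⊕1⊕0 = 0
p2 (pos 2,3,6,7): XOR of data positions = 1⊕0⊕0 = 1
p4 (pos 4,5,6,7): XOR of data positions = 1⊕0⊕0 = 1
Codeword: 0111100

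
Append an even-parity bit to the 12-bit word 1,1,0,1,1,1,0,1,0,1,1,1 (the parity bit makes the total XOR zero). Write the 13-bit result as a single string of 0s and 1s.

XOR of the 12 data bits: 1⊕1⊕0⊕1⊕1⊕1⊕0⊕1⊕0⊕1⊕1⊕1 = 1
Parity bit = 1 (so all 13 bits XOR to 0).

1101110101111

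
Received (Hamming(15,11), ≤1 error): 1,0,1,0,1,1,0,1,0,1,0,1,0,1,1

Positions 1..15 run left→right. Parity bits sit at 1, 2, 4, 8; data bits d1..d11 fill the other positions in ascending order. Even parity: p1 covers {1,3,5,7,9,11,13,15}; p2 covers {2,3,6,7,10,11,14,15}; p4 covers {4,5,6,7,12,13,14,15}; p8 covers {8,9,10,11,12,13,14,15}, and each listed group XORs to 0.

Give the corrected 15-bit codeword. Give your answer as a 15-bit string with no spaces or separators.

s1 (pos 1,3,5,7,9,11,13,15): 1⊕1⊕1⊕0⊕0⊕0⊕0⊕1 = 0
s2 (pos 2,3,6,7,10,11,14,15): 0⊕1⊕1⊕0⊕1⊕0⊕1⊕1 = 1
s4 (pos 4,5,6,7,12,13,14,15): 0⊕1⊕1⊕0⊕1⊕0⊕1⊕1 = 1
s8 (pos 8,9,10,11,12,13,14,15): 1⊕0⊕1⊕0⊕1⊕0⊕1⊕1 = 1
Syndrome s8…s1 = 1110 → error at position 14.
Flip position 14: 101011010101011 → 101011010101001

101011010101001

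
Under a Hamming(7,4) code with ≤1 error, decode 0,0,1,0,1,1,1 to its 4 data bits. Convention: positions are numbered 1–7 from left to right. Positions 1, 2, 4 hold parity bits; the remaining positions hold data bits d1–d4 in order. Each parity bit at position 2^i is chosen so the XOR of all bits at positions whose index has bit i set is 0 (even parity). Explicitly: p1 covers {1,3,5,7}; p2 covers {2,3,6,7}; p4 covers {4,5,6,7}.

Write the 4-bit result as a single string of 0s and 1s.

s1 (pos 1,3,5,7): 0⊕1⊕1⊕1 = 1
s2 (pos 2,3,6,7): 0⊕1⊕1⊕1 = 1
s4 (pos 4,5,6,7): 0⊕1⊕1⊕1 = 1
Syndrome s4…s1 = 111 → error at position 7.
Flip position 7: 0010111 → 0010110
Read data bits from positions 3,5,6,7: 1110

1110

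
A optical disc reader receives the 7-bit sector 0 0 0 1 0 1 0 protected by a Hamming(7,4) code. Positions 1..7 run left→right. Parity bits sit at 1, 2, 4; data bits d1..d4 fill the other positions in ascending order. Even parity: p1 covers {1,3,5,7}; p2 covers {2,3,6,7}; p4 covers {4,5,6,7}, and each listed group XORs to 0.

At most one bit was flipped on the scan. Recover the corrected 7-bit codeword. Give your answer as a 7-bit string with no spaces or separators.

0101010

s1 (pos 1,3,5,7): 0⊕0⊕0⊕0 = 0
s2 (pos 2,3,6,7): 0⊕0⊕1⊕0 = 1
s4 (pos 4,5,6,7): 1⊕0⊕1⊕0 = 0
Syndrome s4…s1 = 010 → error at position 2.
Flip position 2: 0001010 → 0101010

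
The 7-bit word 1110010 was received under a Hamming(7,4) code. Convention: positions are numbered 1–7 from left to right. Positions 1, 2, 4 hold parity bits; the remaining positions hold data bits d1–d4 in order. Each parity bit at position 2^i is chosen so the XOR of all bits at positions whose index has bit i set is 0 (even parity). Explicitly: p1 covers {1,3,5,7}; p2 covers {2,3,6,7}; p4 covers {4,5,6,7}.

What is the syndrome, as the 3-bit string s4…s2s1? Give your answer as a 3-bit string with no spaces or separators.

110

s1 (pos 1,3,5,7): 1⊕1⊕0⊕0 = 0
s2 (pos 2,3,6,7): 1⊕1⊕1⊕0 = 1
s4 (pos 4,5,6,7): 0⊕0⊕1⊕0 = 1
Syndrome s4…s1 = 110 → error at position 6.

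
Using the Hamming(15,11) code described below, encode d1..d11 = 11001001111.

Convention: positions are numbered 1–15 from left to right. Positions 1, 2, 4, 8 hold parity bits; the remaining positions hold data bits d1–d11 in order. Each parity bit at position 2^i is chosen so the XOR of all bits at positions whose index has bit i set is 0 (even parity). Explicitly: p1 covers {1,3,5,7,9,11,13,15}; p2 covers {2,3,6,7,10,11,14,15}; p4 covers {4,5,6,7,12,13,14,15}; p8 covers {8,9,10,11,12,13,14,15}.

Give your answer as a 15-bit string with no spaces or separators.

111110011001111

Place data at non-parity positions: p1 p2 1 p4 1 0 0 p8 1 0 0 1 1 1 1
p1 (pos 1,3,5,7,9,11,13,15): XOR of data positions = 1⊕1⊕0⊕1⊕0⊕1⊕1 = 1
p2 (pos 2,3,6,7,10,11,14,15): XOR of data positions = 1⊕0⊕0⊕0⊕0⊕1⊕1 = 1
p4 (pos 4,5,6,7,12,13,14,15): XOR of data positions = 1⊕0⊕0⊕1⊕1⊕1⊕1 = 1
p8 (pos 8,9,10,11,12,13,14,15): XOR of data positions = 1⊕0⊕0⊕1⊕1⊕1⊕1 = 1
Codeword: 111110011001111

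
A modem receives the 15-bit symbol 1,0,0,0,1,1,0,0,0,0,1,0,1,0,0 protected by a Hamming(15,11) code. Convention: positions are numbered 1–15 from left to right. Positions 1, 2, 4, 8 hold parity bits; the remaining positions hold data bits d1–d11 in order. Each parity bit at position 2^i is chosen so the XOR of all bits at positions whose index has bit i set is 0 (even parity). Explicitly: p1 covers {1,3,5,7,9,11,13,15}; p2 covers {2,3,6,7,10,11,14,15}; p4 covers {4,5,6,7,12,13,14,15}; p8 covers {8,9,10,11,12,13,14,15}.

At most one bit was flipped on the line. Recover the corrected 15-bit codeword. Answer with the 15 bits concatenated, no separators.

s1 (pos 1,3,5,7,9,11,13,15): 1⊕0⊕1⊕0⊕0⊕1⊕1⊕0 = 0
s2 (pos 2,3,6,7,10,11,14,15): 0⊕0⊕1⊕0⊕0⊕1⊕0⊕0 = 0
s4 (pos 4,5,6,7,12,13,14,15): 0⊕1⊕1⊕0⊕0⊕1⊕0⊕0 = 1
s8 (pos 8,9,10,11,12,13,14,15): 0⊕0⊕0⊕1⊕0⊕1⊕0⊕0 = 0
Syndrome s8…s1 = 0100 → error at position 4.
Flip position 4: 100011000010100 → 100111000010100

100111000010100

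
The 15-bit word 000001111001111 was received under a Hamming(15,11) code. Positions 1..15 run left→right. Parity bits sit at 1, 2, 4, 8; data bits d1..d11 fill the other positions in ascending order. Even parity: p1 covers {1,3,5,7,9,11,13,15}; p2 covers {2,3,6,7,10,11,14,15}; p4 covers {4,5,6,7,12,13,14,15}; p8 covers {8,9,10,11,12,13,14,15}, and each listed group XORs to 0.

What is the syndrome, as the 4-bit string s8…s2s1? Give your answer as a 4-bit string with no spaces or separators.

0000

s1 (pos 1,3,5,7,9,11,13,15): 0⊕0⊕0⊕1⊕1⊕0⊕1⊕1 = 0
s2 (pos 2,3,6,7,10,11,14,15): 0⊕0⊕1⊕1⊕0⊕0⊕1⊕1 = 0
s4 (pos 4,5,6,7,12,13,14,15): 0⊕0⊕1⊕1⊕1⊕1⊕1⊕1 = 0
s8 (pos 8,9,10,11,12,13,14,15): 1⊕1⊕0⊕0⊕1⊕1⊕1⊕1 = 0
Syndrome s8…s1 = 0000 → no error.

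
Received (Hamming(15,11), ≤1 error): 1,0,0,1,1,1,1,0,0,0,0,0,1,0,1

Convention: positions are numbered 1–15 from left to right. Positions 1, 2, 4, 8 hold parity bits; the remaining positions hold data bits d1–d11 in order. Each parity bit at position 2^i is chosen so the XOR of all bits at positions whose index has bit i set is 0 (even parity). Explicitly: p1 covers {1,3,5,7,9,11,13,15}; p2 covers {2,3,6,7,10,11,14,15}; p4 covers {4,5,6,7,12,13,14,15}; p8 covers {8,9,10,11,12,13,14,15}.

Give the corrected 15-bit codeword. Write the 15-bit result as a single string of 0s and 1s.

s1 (pos 1,3,5,7,9,11,13,15): 1⊕0⊕1⊕1⊕0⊕0⊕1⊕1 = 1
s2 (pos 2,3,6,7,10,11,14,15): 0⊕0⊕1⊕1⊕0⊕0⊕0⊕1 = 1
s4 (pos 4,5,6,7,12,13,14,15): 1⊕1⊕1⊕1⊕0⊕1⊕0⊕1 = 0
s8 (pos 8,9,10,11,12,13,14,15): 0⊕0⊕0⊕0⊕0⊕1⊕0⊕1 = 0
Syndrome s8…s1 = 0011 → error at position 3.
Flip position 3: 100111100000101 → 101111100000101

101111100000101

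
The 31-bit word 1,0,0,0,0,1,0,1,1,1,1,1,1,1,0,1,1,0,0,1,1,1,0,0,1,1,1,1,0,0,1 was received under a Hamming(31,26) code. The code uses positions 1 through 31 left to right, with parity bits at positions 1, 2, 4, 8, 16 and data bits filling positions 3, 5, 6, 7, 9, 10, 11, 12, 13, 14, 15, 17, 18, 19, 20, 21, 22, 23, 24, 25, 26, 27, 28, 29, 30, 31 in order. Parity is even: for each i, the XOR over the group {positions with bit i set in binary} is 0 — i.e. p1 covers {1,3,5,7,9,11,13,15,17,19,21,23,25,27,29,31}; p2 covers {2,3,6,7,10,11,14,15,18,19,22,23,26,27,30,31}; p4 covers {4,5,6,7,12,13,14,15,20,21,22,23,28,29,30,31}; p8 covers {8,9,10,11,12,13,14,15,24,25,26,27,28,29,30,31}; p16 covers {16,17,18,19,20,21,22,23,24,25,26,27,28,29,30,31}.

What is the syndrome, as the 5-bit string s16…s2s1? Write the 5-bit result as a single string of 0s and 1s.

s1 (pos 1,3,5,7,9,11,13,15,17,19,21,23,25,27,29,31): 1⊕0⊕0⊕0⊕1⊕1⊕1⊕0⊕1⊕0⊕1⊕0⊕1⊕1⊕0⊕1 = 1
s2 (pos 2,3,6,7,10,11,14,15,18,19,22,23,26,27,30,31): 0⊕0⊕1⊕0⊕1⊕1⊕1⊕0⊕0⊕0⊕1⊕0⊕1⊕1⊕0⊕1 = 0
s4 (pos 4,5,6,7,12,13,14,15,20,21,22,23,28,29,30,31): 0⊕0⊕1⊕0⊕1⊕1⊕1⊕0⊕1⊕1⊕1⊕0⊕1⊕0⊕0⊕1 = 1
s8 (pos 8,9,10,11,12,13,14,15,24,25,26,27,28,29,30,31): 1⊕1⊕1⊕1⊕1⊕1⊕1⊕0⊕0⊕1⊕1⊕1⊕1⊕0⊕0⊕1 = 0
s16 (pos 16,17,18,19,20,21,22,23,24,25,26,27,28,29,30,31): 1⊕1⊕0⊕0⊕1⊕1⊕1⊕0⊕0⊕1⊕1⊕1⊕1⊕0⊕0⊕1 = 0
Syndrome s16…s1 = 00101 → error at position 5.

00101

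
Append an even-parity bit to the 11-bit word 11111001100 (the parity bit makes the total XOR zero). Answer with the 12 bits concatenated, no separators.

XOR of the 11 data bits: 1⊕1⊕1⊕1⊕1⊕0⊕0⊕1⊕1⊕0⊕0 = 1
Parity bit = 1 (so all 12 bits XOR to 0).

111110011001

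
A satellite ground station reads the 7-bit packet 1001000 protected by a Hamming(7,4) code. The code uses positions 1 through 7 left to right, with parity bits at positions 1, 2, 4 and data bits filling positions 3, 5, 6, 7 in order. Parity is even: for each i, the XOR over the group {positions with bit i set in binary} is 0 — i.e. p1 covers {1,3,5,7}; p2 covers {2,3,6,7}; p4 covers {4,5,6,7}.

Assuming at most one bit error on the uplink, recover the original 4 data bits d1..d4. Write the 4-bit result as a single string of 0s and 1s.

s1 (pos 1,3,5,7): 1⊕0⊕0⊕0 = 1
s2 (pos 2,3,6,7): 0⊕0⊕0⊕0 = 0
s4 (pos 4,5,6,7): 1⊕0⊕0⊕0 = 1
Syndrome s4…s1 = 101 → error at position 5.
Flip position 5: 1001000 → 1001100
Read data bits from positions 3,5,6,7: 0100

0100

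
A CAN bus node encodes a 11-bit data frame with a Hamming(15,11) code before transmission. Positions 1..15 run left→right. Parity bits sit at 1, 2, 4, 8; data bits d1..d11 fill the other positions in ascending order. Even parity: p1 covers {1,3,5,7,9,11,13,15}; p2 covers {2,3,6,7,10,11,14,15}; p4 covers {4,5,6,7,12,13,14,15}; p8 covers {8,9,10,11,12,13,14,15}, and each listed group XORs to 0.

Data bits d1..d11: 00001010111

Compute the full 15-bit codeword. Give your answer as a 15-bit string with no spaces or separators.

Place data at non-parity positions: p1 p2 0 p4 0 0 0 p8 1 0 1 0 1 1 1
p1 (pos 1,3,5,7,9,11,13,15): XOR of data positions = 0⊕0⊕0⊕1⊕1⊕1⊕1 = 0
p2 (pos 2,3,6,7,10,11,14,15): XOR of data positions = 0⊕0⊕0⊕0⊕1⊕1⊕1 = 1
p4 (pos 4,5,6,7,12,13,14,15): XOR of data positions = 0⊕0⊕0⊕0⊕1⊕1⊕1 = 1
p8 (pos 8,9,10,11,12,13,14,15): XOR of data positions = 1⊕0⊕1⊕0⊕1⊕1⊕1 = 1
Codeword: 010100011010111

010100011010111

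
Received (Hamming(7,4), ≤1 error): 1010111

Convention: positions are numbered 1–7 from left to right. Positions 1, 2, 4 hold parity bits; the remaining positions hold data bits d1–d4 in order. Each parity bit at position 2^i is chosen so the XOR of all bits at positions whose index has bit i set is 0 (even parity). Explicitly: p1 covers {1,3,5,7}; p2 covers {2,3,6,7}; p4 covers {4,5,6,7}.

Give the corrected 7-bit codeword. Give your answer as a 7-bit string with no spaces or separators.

1010101

s1 (pos 1,3,5,7): 1⊕1⊕1⊕1 = 0
s2 (pos 2,3,6,7): 0⊕1⊕1⊕1 = 1
s4 (pos 4,5,6,7): 0⊕1⊕1⊕1 = 1
Syndrome s4…s1 = 110 → error at position 6.
Flip position 6: 1010111 → 1010101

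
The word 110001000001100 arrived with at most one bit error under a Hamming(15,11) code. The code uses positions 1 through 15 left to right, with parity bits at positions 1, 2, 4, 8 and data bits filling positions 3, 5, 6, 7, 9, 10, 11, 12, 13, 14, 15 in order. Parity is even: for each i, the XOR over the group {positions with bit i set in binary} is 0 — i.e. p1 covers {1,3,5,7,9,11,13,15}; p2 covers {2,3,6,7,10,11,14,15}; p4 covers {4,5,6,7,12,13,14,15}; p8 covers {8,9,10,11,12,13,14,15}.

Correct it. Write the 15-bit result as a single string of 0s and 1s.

s1 (pos 1,3,5,7,9,11,13,15): 1⊕0⊕0⊕0⊕0⊕0⊕1⊕0 = 0
s2 (pos 2,3,6,7,10,11,14,15): 1⊕0⊕1⊕0⊕0⊕0⊕0⊕0 = 0
s4 (pos 4,5,6,7,12,13,14,15): 0⊕0⊕1⊕0⊕1⊕1⊕0⊕0 = 1
s8 (pos 8,9,10,11,12,13,14,15): 0⊕0⊕0⊕0⊕1⊕1⊕0⊕0 = 0
Syndrome s8…s1 = 0100 → error at position 4.
Flip position 4: 110001000001100 → 110101000001100

110101000001100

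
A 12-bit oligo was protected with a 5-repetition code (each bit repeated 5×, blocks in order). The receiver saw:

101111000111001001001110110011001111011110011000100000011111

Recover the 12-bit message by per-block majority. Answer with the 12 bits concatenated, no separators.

101011111001

Block 1 (10111): 4 ones → 1
Block 2 (10001): 2 ones → 0
Block 3 (11001): 3 ones → 1
Block 4 (00100): 1 one → 0
Block 5 (11101): 4 ones → 1
Block 6 (10011): 3 ones → 1
Block 7 (00111): 3 ones → 1
Block 8 (10111): 4 ones → 1
Block 9 (10011): 3 ones → 1
Block 10 (00010): 1 one → 0
Block 11 (00000): 0 ones → 0
Block 12 (11111): 5 ones → 1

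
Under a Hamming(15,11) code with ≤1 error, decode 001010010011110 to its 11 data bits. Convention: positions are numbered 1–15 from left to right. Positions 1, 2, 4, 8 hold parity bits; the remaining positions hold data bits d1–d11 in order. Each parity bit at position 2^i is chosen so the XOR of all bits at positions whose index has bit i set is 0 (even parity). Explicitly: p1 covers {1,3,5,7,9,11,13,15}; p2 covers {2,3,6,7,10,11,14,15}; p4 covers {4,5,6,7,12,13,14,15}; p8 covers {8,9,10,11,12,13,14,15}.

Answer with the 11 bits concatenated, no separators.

11000111110

s1 (pos 1,3,5,7,9,11,13,15): 0⊕1⊕1⊕0⊕0⊕1⊕1⊕0 = 0
s2 (pos 2,3,6,7,10,11,14,15): 0⊕1⊕0⊕0⊕0⊕1⊕1⊕0 = 1
s4 (pos 4,5,6,7,12,13,14,15): 0⊕1⊕0⊕0⊕1⊕1⊕1⊕0 = 0
s8 (pos 8,9,10,11,12,13,14,15): 1⊕0⊕0⊕1⊕1⊕1⊕1⊕0 = 1
Syndrome s8…s1 = 1010 → error at position 10.
Flip position 10: 001010010011110 → 001010010111110
Read data bits from positions 3,5,6,7,9,10,11,12,13,14,15: 11000111110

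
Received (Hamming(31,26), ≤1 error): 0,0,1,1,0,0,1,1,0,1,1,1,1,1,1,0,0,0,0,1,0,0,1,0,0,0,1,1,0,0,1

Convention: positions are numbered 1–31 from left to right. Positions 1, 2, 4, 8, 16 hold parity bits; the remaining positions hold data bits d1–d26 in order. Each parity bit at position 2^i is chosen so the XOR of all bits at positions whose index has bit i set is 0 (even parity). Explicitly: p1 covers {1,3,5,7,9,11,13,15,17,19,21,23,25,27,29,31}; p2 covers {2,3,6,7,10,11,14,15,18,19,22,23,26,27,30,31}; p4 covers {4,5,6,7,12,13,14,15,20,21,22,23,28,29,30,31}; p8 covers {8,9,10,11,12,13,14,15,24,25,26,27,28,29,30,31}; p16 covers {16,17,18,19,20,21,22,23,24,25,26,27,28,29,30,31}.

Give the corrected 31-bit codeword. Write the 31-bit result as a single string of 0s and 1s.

0011001101111110010100100011001

s1 (pos 1,3,5,7,9,11,13,15,17,19,21,23,25,27,29,31): 0⊕1⊕0⊕1⊕0⊕1⊕1⊕1⊕0⊕0⊕0⊕1⊕0⊕1⊕0⊕1 = 0
s2 (pos 2,3,6,7,10,11,14,15,18,19,22,23,26,27,30,31): 0⊕1⊕0⊕1⊕1⊕1⊕1⊕1⊕0⊕0⊕0⊕1⊕0⊕1⊕0⊕1 = 1
s4 (pos 4,5,6,7,12,13,14,15,20,21,22,23,28,29,30,31): 1⊕0⊕0⊕1⊕1⊕1⊕1⊕1⊕1⊕0⊕0⊕1⊕1⊕0⊕0⊕1 = 0
s8 (pos 8,9,10,11,12,13,14,15,24,25,26,27,28,29,30,31): 1⊕0⊕1⊕1⊕1⊕1⊕1⊕1⊕0⊕0⊕0⊕1⊕1⊕0⊕0⊕1 = 0
s16 (pos 16,17,18,19,20,21,22,23,24,25,26,27,28,29,30,31): 0⊕0⊕0⊕0⊕1⊕0⊕0⊕1⊕0⊕0⊕0⊕1⊕1⊕0⊕0⊕1 = 1
Syndrome s16…s1 = 10010 → error at position 18.
Flip position 18: 0011001101111110000100100011001 → 0011001101111110010100100011001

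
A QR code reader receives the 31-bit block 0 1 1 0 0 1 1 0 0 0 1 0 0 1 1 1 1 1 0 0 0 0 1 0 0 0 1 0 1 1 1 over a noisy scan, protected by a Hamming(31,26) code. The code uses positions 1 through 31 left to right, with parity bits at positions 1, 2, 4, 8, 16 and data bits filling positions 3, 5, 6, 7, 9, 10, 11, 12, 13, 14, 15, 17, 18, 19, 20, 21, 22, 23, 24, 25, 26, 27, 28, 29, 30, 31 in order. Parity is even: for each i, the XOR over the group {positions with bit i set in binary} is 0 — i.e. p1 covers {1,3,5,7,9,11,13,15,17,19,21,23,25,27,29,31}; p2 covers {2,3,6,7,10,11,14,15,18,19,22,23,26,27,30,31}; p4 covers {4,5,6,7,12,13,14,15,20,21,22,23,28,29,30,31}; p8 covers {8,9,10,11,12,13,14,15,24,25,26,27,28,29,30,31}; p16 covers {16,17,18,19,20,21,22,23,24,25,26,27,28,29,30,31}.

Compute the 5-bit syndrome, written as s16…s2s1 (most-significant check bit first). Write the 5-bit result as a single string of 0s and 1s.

s1 (pos 1,3,5,7,9,11,13,15,17,19,21,23,25,27,29,31): 0⊕1⊕0⊕1⊕0⊕1⊕0⊕1⊕1⊕0⊕0⊕1⊕0⊕1⊕1⊕1 = 1
s2 (pos 2,3,6,7,10,11,14,15,18,19,22,23,26,27,30,31): 1⊕1⊕1⊕1⊕0⊕1⊕1⊕1⊕1⊕0⊕0⊕1⊕0⊕1⊕1⊕1 = 0
s4 (pos 4,5,6,7,12,13,14,15,20,21,22,23,28,29,30,31): 0⊕0⊕1⊕1⊕0⊕0⊕1⊕1⊕0⊕0⊕0⊕1⊕0⊕1⊕1⊕1 = 0
s8 (pos 8,9,10,11,12,13,14,15,24,25,26,27,28,29,30,31): 0⊕0⊕0⊕1⊕0⊕0⊕1⊕1⊕0⊕0⊕0⊕1⊕0⊕1⊕1⊕1 = 1
s16 (pos 16,17,18,19,20,21,22,23,24,25,26,27,28,29,30,31): 1⊕1⊕1⊕0⊕0⊕0⊕0⊕1⊕0⊕0⊕0⊕1⊕0⊕1⊕1⊕1 = 0
Syndrome s16…s1 = 01001 → error at position 9.

01001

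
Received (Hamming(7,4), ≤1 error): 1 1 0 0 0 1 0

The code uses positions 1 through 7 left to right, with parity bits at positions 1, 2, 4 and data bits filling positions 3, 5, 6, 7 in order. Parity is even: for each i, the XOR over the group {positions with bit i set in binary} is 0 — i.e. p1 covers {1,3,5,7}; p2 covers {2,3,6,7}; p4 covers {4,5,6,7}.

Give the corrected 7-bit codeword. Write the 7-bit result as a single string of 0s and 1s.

s1 (pos 1,3,5,7): 1⊕0⊕0⊕0 = 1
s2 (pos 2,3,6,7): 1⊕0⊕1⊕0 = 0
s4 (pos 4,5,6,7): 0⊕0⊕1⊕0 = 1
Syndrome s4…s1 = 101 → error at position 5.
Flip position 5: 1100010 → 1100110

1100110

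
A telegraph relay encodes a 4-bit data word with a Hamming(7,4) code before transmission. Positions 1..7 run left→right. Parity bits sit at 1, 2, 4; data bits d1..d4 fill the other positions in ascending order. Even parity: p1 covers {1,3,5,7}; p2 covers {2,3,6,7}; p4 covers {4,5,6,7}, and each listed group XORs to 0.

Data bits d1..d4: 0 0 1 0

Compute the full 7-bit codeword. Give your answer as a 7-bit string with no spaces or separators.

0101010

Place data at non-parity positions: p1 p2 0 p4 0 1 0
p1 (pos 1,3,5,7): XOR of data positions = 0⊕0⊕0 = 0
p2 (pos 2,3,6,7): XOR of data positions = 0⊕1⊕0 = 1
p4 (pos 4,5,6,7): XOR of data positions = 0⊕1⊕0 = 1
Codeword: 0101010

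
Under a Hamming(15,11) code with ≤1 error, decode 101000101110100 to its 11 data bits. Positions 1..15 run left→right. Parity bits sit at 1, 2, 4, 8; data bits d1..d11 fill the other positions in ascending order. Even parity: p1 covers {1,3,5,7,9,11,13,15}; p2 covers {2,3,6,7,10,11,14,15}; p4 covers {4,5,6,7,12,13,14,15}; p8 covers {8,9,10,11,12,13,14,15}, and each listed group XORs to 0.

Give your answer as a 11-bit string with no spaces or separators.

10011110100

s1 (pos 1,3,5,7,9,11,13,15): 1⊕1⊕0⊕1⊕1⊕1⊕1⊕0 = 0
s2 (pos 2,3,6,7,10,11,14,15): 0⊕1⊕0⊕1⊕1⊕1⊕0⊕0 = 0
s4 (pos 4,5,6,7,12,13,14,15): 0⊕0⊕0⊕1⊕0⊕1⊕0⊕0 = 0
s8 (pos 8,9,10,11,12,13,14,15): 0⊕1⊕1⊕1⊕0⊕1⊕0⊕0 = 0
Syndrome s8…s1 = 0000 → no error.
Read data bits from positions 3,5,6,7,9,10,11,12,13,14,15: 10011110100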